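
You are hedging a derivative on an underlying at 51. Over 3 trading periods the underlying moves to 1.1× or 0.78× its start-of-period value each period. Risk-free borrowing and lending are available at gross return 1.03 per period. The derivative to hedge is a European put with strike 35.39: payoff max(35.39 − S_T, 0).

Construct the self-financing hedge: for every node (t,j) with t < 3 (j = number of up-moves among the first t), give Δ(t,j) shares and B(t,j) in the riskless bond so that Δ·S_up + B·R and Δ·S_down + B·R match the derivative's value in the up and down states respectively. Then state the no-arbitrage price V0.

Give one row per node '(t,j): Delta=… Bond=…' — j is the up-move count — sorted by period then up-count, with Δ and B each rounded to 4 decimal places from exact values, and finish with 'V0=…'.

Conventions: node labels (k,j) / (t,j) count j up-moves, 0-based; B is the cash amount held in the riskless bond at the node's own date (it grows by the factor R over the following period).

Since d<R<u, set p* = (R−d)/(u−d) = 0.7812; price each node as the discounted p*-expectation of its children.
Terminal payoffs: V(3,0)=11.1878, V(3,1)=1.2588, V(3,2)=0.0000, V(3,3)=0.0000
Node (2,0) S=31.0284: V=(p*·1.2588+(1−p*)·11.1878)/1.03=3.3308; Δ=(1.2588−11.1878)/(34.1312−24.2022)=-1.0000; B=V−Δ·S=34.3592
Node (2,1) S=43.7580: V=(p*·0.0000+(1−p*)·1.2588)/1.03=0.2673; Δ=(0.0000−1.2588)/(48.1338−34.1312)=-0.0899; B=V−Δ·S=4.2010
Node (2,2) S=61.7100: V=(p*·0.0000+(1−p*)·0.0000)/1.03=0.0000; Δ=(0.0000−0.0000)/(67.8810−48.1338)=0.0000; B=V−Δ·S=0.0000
Node (1,0) S=39.7800: V=(p*·0.2673+(1−p*)·3.3308)/1.03=0.9102; Δ=(0.2673−3.3308)/(43.7580−31.0284)=-0.2407; B=V−Δ·S=10.4836
Node (1,1) S=56.1000: V=(p*·0.0000+(1−p*)·0.2673)/1.03=0.0568; Δ=(0.0000−0.2673)/(61.7100−43.7580)=-0.0149; B=V−Δ·S=0.8922
Node (0,0) S=51.0000: V=(p*·0.0568+(1−p*)·0.9102)/1.03=0.2364; Δ=(0.0568−0.9102)/(56.1000−39.7800)=-0.0523; B=V−Δ·S=2.9032
As a check, the time-0 holding Δ(0,0)·S0 + B(0,0) comes to 0.2364 — exactly V0.

(0,0): Delta=-0.0523 Bond=2.9032
(1,0): Delta=-0.2407 Bond=10.4836
(1,1): Delta=-0.0149 Bond=0.8922
(2,0): Delta=-1.0000 Bond=34.3592
(2,1): Delta=-0.0899 Bond=4.2010
(2,2): Delta=0.0000 Bond=0.0000
V0=0.2364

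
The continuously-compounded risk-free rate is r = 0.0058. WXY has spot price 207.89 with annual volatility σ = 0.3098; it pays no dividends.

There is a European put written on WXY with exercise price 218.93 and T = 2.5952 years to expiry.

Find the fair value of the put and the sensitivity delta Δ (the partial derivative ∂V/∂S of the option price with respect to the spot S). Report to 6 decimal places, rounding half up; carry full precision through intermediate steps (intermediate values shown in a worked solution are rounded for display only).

price = 45.726384
Δ = -0.430139

σ√T = 0.3098·√2.5952 = 0.499076
d₁ = (ln(S/K) + (r+σ²/2)T) / (σ√T) = (ln(207.89/218.93) + (0.0058+0.3098²/2)·2.5952) / 0.499076 = (-0.051743 + 0.139591) / 0.499076 = 0.176021
d₂ = d₁ − σ√T = 0.176021 − 0.499076 = -0.323055
e^{−rT} = 0.985061
N(−d₁) = 0.430139,  N(−d₂) = 0.626673
Put price V = K·e^{−rT}·N(−d₂) − S·N(−d₁) = 135.147950 − 89.421566 = 45.726384
Δ = −N(−d₁) = -0.430139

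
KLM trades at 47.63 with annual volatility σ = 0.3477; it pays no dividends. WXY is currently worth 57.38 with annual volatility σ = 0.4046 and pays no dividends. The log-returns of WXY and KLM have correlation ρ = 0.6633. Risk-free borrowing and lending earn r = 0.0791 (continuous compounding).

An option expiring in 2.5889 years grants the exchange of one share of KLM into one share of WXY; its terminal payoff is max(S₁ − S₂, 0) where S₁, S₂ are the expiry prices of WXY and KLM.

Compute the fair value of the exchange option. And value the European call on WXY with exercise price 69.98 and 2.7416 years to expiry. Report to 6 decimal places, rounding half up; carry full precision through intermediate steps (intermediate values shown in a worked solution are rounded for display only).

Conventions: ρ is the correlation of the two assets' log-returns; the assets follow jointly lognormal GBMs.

σ_eff = √(σ₁² + σ₂² − 2ρσ₁σ₂) = √(0.4046² + 0.3477² − 2·0.6633·0.4046·0.3477) = 0.313003
d₁ = (ln(S₁/S₂) + (q₂ − q₁ + σ_eff²/2)T) / (σ_eff√T) = (ln(57.38/47.63) + (0.0 − 0.0 + 0.048986)·2.5889) / 0.503624 = 0.621598
d₂ = d₁ − σ_eff√T = 0.621598 − 0.503624 = 0.117973
N(d₁) = 0.732897,  N(d₂) = 0.546956
V = S₁·e^{−q₁T}·N(d₁) − S₂·e^{−q₂T}·N(d₂) = 42.053618 − 26.051496 = 16.002121
[vanilla: WXY call K=69.98]
σ√T = 0.4046·√2.7416 = 0.669928
d₁ = (ln(S/K) + (r+σ²/2)T) / (σ√T) = (ln(57.38/69.98) + (0.0791+0.4046²/2)·2.7416) / 0.669928 = (-0.198514 + 0.441262) / 0.669928 = 0.362350
d₂ = d₁ − σ√T = 0.362350 − 0.669928 = -0.307577
e^{−rT} = 0.805042
N(d₁) = 0.641455,  N(d₂) = 0.379202
price = S·N(d₁) − K·e^{−rT}·N(d₂) = 36.806678 − 21.363044 = 15.443634

exchange price = 16.002121
price(WXY call K=69.98) = 15.443634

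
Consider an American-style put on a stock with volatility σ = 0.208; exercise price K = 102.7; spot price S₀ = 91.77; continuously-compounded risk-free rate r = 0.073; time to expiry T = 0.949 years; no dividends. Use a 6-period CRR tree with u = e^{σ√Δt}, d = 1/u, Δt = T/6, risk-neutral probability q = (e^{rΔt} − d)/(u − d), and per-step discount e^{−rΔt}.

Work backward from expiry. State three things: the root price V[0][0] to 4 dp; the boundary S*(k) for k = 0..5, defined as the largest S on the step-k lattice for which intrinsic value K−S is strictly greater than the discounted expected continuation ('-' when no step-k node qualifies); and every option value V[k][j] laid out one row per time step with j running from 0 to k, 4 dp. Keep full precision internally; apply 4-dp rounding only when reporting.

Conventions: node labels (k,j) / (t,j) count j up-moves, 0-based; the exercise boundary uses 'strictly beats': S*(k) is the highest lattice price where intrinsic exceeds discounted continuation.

params: Δt=0.15817 u=1.08624 d=0.92061 q=0.54944 e^(-rΔt)=0.98852
t_6 payoffs: 46.8341 36.7829 24.9233 10.9300 0.0000 0.0000 0.0000
t_5: node(5,0) S=60.6837 payoff=42.0163 vs cont=40.8373 → 42.0163 [stop]  node(5,1) S=71.6018 payoff=31.0982 vs cont=29.9193 → 31.0982 [stop]  node(5,2) S=84.4841 payoff=18.2159 vs cont=17.0369 → 18.2159 [stop]  node(5,3) S=99.6842 payoff=3.0158 vs cont=4.8680 → 4.8680 [wait]  node(5,4) S=117.6191 payoff=0.0000 vs cont=0.0000 → 0.0000 [wait]  node(5,5) S=138.7807 payoff=0.0000 vs cont=0.0000 → 0.0000 [wait]  ⇒ S*(5)=84.4841
t_4: node(4,0) S=65.9171 payoff=36.7829 vs cont=35.6039 → 36.7829 [stop]  node(4,1) S=77.7767 payoff=24.9233 vs cont=23.7444 → 24.9233 [stop]  node(4,2) S=91.7700 payoff=10.9300 vs cont=10.7571 → 10.9300 [stop]  node(4,3) S=108.2810 payoff=0.0000 vs cont=2.1681 → 2.1681 [wait]  node(4,4) S=127.7625 payoff=0.0000 vs cont=0.0000 → 0.0000 [wait]  ⇒ S*(4)=91.7700
t_3: node(3,0) S=71.6018 payoff=31.0982 vs cont=29.9193 → 31.0982 [stop]  node(3,1) S=84.4841 payoff=18.2159 vs cont=17.0369 → 18.2159 [stop]  node(3,2) S=99.6842 payoff=3.0158 vs cont=6.0456 → 6.0456 [wait]  node(3,3) S=117.6191 payoff=0.0000 vs cont=0.9657 → 0.9657 [wait]  ⇒ S*(3)=84.4841
t_2: node(2,0) S=77.7767 payoff=24.9233 vs cont=23.7444 → 24.9233 [stop]  node(2,1) S=91.7700 payoff=10.9300 vs cont=11.3967 → 11.3967 [wait]  node(2,2) S=108.2810 payoff=0.0000 vs cont=3.2171 → 3.2171 [wait]  ⇒ S*(2)=77.7767
t_1: node(1,0) S=84.4841 payoff=18.2159 vs cont=17.2904 → 18.2159 [stop]  node(1,1) S=99.6842 payoff=3.0158 vs cont=6.8232 → 6.8232 [wait]  ⇒ S*(1)=84.4841
t_0: node(0,0) S=91.7700 payoff=10.9300 vs cont=11.8190 → 11.8190 [wait]  ⇒ S*(0)=-

price = 11.8190
boundary = - 84.4841 77.7767 84.4841 91.7700 84.4841
tree:
11.8190
18.2159 6.8232
24.9233 11.3967 3.2171
31.0982 18.2159 6.0456 0.9657
36.7829 24.9233 10.9300 2.1681 0.0000
42.0163 31.0982 18.2159 4.8680 0.0000 0.0000
46.8341 36.7829 24.9233 10.9300 0.0000 0.0000 0.0000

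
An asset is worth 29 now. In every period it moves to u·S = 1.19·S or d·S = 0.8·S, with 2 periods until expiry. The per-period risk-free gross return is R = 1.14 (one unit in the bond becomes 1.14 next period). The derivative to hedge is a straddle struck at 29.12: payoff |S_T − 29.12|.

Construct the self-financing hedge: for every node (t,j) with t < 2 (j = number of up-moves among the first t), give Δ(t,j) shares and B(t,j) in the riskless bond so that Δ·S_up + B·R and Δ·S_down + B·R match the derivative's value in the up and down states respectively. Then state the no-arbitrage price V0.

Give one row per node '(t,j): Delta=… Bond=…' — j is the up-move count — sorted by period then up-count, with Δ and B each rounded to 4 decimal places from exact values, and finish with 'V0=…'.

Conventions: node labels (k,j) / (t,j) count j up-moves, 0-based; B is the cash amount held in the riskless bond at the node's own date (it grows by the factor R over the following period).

Risk-neutral probability p* = (R−d)/(u−d) = (1.14−0.8)/(1.19−0.8) = 0.8718.
Expiry values: V(2,0)=10.5600, V(2,1)=1.5120, V(2,2)=11.9469
(1,0): S=23.2000. Δ = (V_up−V_dn)/(S_up−S_dn) = (1.5120−10.5600)/(27.6080−18.5600) = -1.0000. V = [p*·1.5120 + (1−p*)·10.5600]/1.14 = 2.3439. B = V − Δ·S = 25.5439.
(1,1): S=34.5100. Δ = (V_up−V_dn)/(S_up−S_dn) = (11.9469−1.5120)/(41.0669−27.6080) = 0.7753. V = [p*·11.9469 + (1−p*)·1.5120]/1.14 = 9.3062. B = V − Δ·S = -17.4499.
(0,0): S=29.0000. Δ = (V_up−V_dn)/(S_up−S_dn) = (9.3062−2.3439)/(34.5100−23.2000) = 0.6156. V = [p*·9.3062 + (1−p*)·2.3439]/1.14 = 7.3804. B = V − Δ·S = -10.4718.
Sanity check at the root: Δ(0,0)·S0 + B(0,0) reproduces V0 = 7.3804.

(0,0): Delta=0.6156 Bond=-10.4718
(1,0): Delta=-1.0000 Bond=25.5439
(1,1): Delta=0.7753 Bond=-17.4499
V0=7.3804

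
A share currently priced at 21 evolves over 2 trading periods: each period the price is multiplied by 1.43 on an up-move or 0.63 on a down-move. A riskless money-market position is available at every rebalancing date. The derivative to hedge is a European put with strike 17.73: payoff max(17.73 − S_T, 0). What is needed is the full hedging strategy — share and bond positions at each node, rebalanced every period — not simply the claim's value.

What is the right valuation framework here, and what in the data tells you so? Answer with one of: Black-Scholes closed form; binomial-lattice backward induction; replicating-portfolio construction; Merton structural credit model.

framework: replicating-portfolio construction

Key observation: the task asks for the hedge itself — share and bond holdings at every node of the 2-period tree on spot 21 with factors 1.43/0.63 — which is exactly what the replicating-portfolio construction produces.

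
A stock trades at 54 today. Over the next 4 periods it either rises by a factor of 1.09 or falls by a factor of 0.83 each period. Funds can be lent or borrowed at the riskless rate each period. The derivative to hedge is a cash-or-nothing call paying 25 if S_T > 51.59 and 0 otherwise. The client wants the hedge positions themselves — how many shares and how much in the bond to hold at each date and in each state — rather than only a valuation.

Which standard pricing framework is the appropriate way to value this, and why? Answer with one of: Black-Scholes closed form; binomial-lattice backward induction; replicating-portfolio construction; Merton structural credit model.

Key observation: the task asks for the hedge itself — share and bond holdings at every node of the 4-period tree on spot 54 with factors 1.09/0.83 — which is exactly what the replicating-portfolio construction produces.

framework: replicating-portfolio construction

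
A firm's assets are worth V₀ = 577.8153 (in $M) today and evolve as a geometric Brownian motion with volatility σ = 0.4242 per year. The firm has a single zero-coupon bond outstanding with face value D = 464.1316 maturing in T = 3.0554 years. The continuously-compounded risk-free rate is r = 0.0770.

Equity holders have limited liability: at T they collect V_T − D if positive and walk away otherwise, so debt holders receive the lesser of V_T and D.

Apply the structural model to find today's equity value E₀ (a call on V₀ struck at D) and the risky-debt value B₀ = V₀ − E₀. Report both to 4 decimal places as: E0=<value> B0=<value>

E0=265.3259 B0=312.4894

Equity is a call on the firm's assets struck at D = 464.1316:
d₁ = [ln(V₀/D) + (r + σ²/2)T] / (σ√T)
   = [ln(577.8153/464.1316) + (0.0770 + 0.5·0.4242²)·3.0554] / (0.4242·√3.0554)
   = [0.219086 + 0.510169] / 0.741489 = 0.983501
d₂ = d₁ − σ√T = 0.983501 − 0.741489 = 0.242012
N(d₁) = 0.837319,  N(d₂) = 0.595614,  e^(−rT) = 0.790361
E₀ = V₀·N(d₁) − D·e^(−rT)·N(d₂)
   = 577.8153·0.837319 − 464.1316·0.790361·0.595614 = 265.325914
B₀ = V₀ − E₀ = 577.8153 − 265.325914 = 312.489386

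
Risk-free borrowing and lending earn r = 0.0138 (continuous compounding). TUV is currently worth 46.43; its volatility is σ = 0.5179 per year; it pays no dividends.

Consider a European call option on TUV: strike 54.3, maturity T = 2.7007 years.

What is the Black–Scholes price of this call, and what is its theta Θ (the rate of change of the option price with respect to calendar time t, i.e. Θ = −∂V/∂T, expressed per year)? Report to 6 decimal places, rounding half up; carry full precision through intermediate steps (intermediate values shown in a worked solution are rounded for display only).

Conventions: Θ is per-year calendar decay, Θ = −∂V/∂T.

σ√T = 0.5179·√2.7007 = 0.851107
d₁ = (ln(S/K) + (r+σ²/2)T) / (σ√T) = (ln(46.43/54.3) + (0.0138+0.5179²/2)·2.7007) / 0.851107 = (-0.156578 + 0.399461) / 0.851107 = 0.285373
d₂ = d₁ − σ√T = 0.285373 − 0.851107 = -0.565734
e^{−rT} = 0.963416
N(d₁) = 0.612321,  N(d₂) = 0.285787
Call price V = S·N(d₁) − K·e^{−rT}·N(d₂) = 28.430050 − 14.950534 = 13.479516
φ(d₁) = (1/√(2π))·e^{−d₁²/2} = 0.383024
Θ = −S·φ(d₁)·σ/(2√T) − r·K·e^{−rT}·N(d₂) = −2.802222 − 0.206317 = -3.008539

price = 13.479516
Θ = -3.008539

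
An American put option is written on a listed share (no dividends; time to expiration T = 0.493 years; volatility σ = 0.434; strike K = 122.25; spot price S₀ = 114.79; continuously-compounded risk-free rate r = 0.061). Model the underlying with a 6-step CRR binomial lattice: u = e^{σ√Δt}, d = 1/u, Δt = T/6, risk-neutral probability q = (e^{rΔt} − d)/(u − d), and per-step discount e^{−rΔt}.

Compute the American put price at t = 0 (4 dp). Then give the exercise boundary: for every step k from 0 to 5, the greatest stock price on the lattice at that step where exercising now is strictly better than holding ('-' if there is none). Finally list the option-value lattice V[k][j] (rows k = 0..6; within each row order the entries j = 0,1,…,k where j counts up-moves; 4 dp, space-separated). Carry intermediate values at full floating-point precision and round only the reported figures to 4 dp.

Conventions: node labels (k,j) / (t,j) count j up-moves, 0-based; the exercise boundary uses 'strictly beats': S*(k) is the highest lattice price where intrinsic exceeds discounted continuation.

price = 16.9867
boundary = - - - 79.0349 89.5050 101.3621
tree:
16.9867
24.1283 9.7009
33.0214 15.0859 4.1750
43.2151 22.7119 7.2745 0.9801
52.4604 32.7450 12.4642 1.9279 0.0000
60.6243 43.2151 20.8879 3.7924 0.0000 0.0000
67.8331 52.4604 32.7450 7.4600 0.0000 0.0000 0.0000

params: Δt=0.08217 u=1.13247 d=0.88302 q=0.48908 e^(-rΔt)=0.99500
t_6 payoffs: 67.8331 52.4604 32.7450 7.4600 0.0000 0.0000 0.0000
t_5: node(5,0) S=61.6257 payoff=60.6243 vs cont=60.0130 → 60.6243 [stop]  node(5,1) S=79.0349 payoff=43.2151 vs cont=42.6039 → 43.2151 [stop]  node(5,2) S=101.3621 payoff=20.8879 vs cont=20.2767 → 20.8879 [stop]  node(5,3) S=129.9967 payoff=0.0000 vs cont=3.7924 → 3.7924 [wait]  node(5,4) S=166.7206 payoff=0.0000 vs cont=0.0000 → 0.0000 [wait]  node(5,5) S=213.8188 payoff=0.0000 vs cont=0.0000 → 0.0000 [wait]  ⇒ S*(5)=101.3621
t_4: node(4,0) S=69.7896 payoff=52.4604 vs cont=51.8492 → 52.4604 [stop]  node(4,1) S=89.5050 payoff=32.7450 vs cont=32.1338 → 32.7450 [stop]  node(4,2) S=114.7900 payoff=7.4600 vs cont=12.4642 → 12.4642 [wait]  node(4,3) S=147.2180 payoff=0.0000 vs cont=1.9279 → 1.9279 [wait]  node(4,4) S=188.8068 payoff=0.0000 vs cont=0.0000 → 0.0000 [wait]  ⇒ S*(4)=89.5050
t_3: node(3,0) S=79.0349 payoff=43.2151 vs cont=42.6039 → 43.2151 [stop]  node(3,1) S=101.3621 payoff=20.8879 vs cont=22.7119 → 22.7119 [wait]  node(3,2) S=129.9967 payoff=0.0000 vs cont=7.2745 → 7.2745 [wait]  node(3,3) S=166.7206 payoff=0.0000 vs cont=0.9801 → 0.9801 [wait]  ⇒ S*(3)=79.0349
t_2: node(2,0) S=89.5050 payoff=32.7450 vs cont=33.0214 → 33.0214 [wait]  node(2,1) S=114.7900 payoff=7.4600 vs cont=15.0859 → 15.0859 [wait]  node(2,2) S=147.2180 payoff=0.0000 vs cont=4.1750 → 4.1750 [wait]  ⇒ S*(2)=-
t_1: node(1,0) S=101.3621 payoff=20.8879 vs cont=24.1283 → 24.1283 [wait]  node(1,1) S=129.9967 payoff=0.0000 vs cont=9.7009 → 9.7009 [wait]  ⇒ S*(1)=-
t_0: node(0,0) S=114.7900 payoff=7.4600 vs cont=16.9867 → 16.9867 [wait]  ⇒ S*(0)=-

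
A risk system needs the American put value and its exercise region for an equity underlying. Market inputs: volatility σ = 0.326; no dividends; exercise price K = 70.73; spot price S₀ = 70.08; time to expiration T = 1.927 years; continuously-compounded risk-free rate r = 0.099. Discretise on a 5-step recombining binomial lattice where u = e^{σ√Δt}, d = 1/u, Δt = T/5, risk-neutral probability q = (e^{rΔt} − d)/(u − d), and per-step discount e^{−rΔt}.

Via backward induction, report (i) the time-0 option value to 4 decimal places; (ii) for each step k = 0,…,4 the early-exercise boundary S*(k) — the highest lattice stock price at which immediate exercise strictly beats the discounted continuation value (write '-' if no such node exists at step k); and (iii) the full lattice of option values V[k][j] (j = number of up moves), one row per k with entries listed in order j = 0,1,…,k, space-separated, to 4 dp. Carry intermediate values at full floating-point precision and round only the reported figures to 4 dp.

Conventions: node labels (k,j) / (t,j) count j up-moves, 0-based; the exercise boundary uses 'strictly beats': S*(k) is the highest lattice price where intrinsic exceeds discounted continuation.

price = 8.2717
boundary = - - 46.7527 38.1868 46.7527
tree:
8.2717
14.3379 3.7976
23.9773 7.3138 1.1332
32.5432 13.6004 2.5875 0.0000
39.5397 23.9773 5.9080 0.0000 0.0000
45.2543 32.5432 13.4899 0.0000 0.0000 0.0000

Δt=0.38540, u=1.22432, d=0.81678, q=0.54501, disc=e^(-rΔt)=0.96256
k=5 terminal: V=max(K-S,0) → 45.2543 32.5432 13.4899 0.0000 0.0000 0.0000
k=4: j=0 S=31.1903 intr=39.5397 cont=36.8919 V=39.5397[EX]; j=1 S=46.7527 intr=23.9773 cont=21.3295 V=23.9773[EX]; j=2 S=70.0800 intr=0.6500 cont=5.9080 V=5.9080[hold]; j=3 S=105.0465 intr=0.0000 cont=0.0000 V=0.0000[hold]; j=4 S=157.4595 intr=0.0000 cont=0.0000 V=0.0000[hold]  S*(4)=46.7527
k=3: j=0 S=38.1868 intr=32.5432 cont=29.8954 V=32.5432[EX]; j=1 S=57.2401 intr=13.4899 cont=13.6004 V=13.6004[hold]; j=2 S=85.8001 intr=0.0000 cont=2.5875 V=2.5875[hold]; j=3 S=128.6101 intr=0.0000 cont=0.0000 V=0.0000[hold]  S*(3)=38.1868
k=2: j=0 S=46.7527 intr=23.9773 cont=21.3875 V=23.9773[EX]; j=1 S=70.0800 intr=0.6500 cont=7.3138 V=7.3138[hold]; j=2 S=105.0465 intr=0.0000 cont=1.1332 V=1.1332[hold]  S*(2)=46.7527
k=1: j=0 S=57.2401 intr=13.4899 cont=14.3379 V=14.3379[hold]; j=1 S=85.8001 intr=0.0000 cont=3.7976 V=3.7976[hold]  S*(1)=-
k=0: j=0 S=70.0800 intr=0.6500 cont=8.2717 V=8.2717[hold]  S*(0)=-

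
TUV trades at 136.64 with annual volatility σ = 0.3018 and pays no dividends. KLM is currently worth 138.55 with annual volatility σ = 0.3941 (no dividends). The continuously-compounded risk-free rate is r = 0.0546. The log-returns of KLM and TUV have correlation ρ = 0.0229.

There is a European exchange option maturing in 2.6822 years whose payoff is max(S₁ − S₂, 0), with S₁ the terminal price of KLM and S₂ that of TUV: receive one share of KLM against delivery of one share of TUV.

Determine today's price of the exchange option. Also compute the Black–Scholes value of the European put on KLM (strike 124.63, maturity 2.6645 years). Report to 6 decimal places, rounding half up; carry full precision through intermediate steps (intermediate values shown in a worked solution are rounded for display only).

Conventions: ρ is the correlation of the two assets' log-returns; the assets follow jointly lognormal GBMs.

σ_eff = √(σ₁² + σ₂² − 2ρσ₁σ₂) = √(0.3941² + 0.3018² − 2·0.0229·0.3941·0.3018) = 0.490867
d₁ = (ln(S₁/S₂) + (q₂ − q₁ + σ_eff²/2)T) / (σ_eff√T) = (ln(138.55/136.64) + (0.0 − 0.0 + 0.120475)·2.6822) / 0.803914 = 0.419224
d₂ = d₁ − σ_eff√T = 0.419224 − 0.803914 = -0.384690
N(d₁) = 0.662474,  N(d₂) = 0.350234
V = S₁·e^{−q₁T}·N(d₁) − S₂·e^{−q₂T}·N(d₂) = 91.785766 − 47.855934 = 43.929832
[vanilla: KLM put K=124.63]
σ√T = 0.3941·√2.6645 = 0.643301
d₁ = (ln(S/K) + (r+σ²/2)T) / (σ√T) = (ln(138.55/124.63) + (0.0546+0.3941²/2)·2.6645) / 0.643301 = (0.105882 + 0.352400) / 0.643301 = 0.712391
d₂ = d₁ − σ√T = 0.712391 − 0.643301 = 0.069090
e^{−rT} = 0.864606
N(−d₁) = 0.238111,  N(−d₂) = 0.472459
price = K·e^{−rT}·N(−d₂) − S·N(−d₁) = 50.910215 − 32.990336 = 17.919879

exchange price = 43.929832
price(KLM put K=124.63) = 17.919879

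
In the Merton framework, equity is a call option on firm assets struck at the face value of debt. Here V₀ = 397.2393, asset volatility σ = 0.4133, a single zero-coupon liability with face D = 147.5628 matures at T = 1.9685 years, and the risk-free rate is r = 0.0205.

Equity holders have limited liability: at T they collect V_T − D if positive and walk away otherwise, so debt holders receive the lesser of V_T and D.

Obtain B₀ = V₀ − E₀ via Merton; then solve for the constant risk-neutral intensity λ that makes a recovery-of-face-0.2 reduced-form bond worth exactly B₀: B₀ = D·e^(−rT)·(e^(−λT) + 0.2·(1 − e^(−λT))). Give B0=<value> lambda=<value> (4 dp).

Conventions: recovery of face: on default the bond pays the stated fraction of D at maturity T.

Equity is a call on the firm's assets struck at D = 147.5628:
d₁ = [ln(V₀/D) + (r + σ²/2)T] / (σ√T)
   = [ln(397.2393/147.5628) + (0.0205 + 0.5·0.4133²)·1.9685] / (0.4133·√1.9685)
   = [0.990285 + 0.208481] / 0.579873 = 2.067289
d₂ = d₁ − σ√T = 2.067289 − 0.579873 = 1.487416
N(d₁) = 0.980647,  N(d₂) = 0.931547,  e^(−rT) = 0.960449
E₀ = V₀·N(d₁) − D·e^(−rT)·N(d₂)
   = 397.2393·0.980647 − 147.5628·0.960449·0.931547 = 257.526320
B₀ = V₀ − E₀ = 397.2393 − 257.526320 = 139.712980
e^(−λT) = (B₀·e^(rT)/D − 0.2)/(1 − 0.2) = (139.7130·1.041180/147.5628 − 0.2)/0.8 = 0.98224076
λ = −ln(0.98224076)/1.9685 = 0.009103

B0=139.7130 lambda=0.0091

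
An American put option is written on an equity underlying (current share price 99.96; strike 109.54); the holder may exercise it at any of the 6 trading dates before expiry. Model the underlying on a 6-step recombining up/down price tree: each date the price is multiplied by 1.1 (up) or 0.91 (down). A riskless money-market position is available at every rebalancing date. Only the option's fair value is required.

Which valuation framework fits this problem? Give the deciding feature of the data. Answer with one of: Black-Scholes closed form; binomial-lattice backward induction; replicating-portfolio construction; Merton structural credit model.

framework: binomial-lattice backward induction

Key observation: the put (strike 109.54 on spot 99.96) is American-style on a 6-step discrete price model, so the early-exercise decision at every node requires stepwise backward valuation — a closed form cannot price the exercise right.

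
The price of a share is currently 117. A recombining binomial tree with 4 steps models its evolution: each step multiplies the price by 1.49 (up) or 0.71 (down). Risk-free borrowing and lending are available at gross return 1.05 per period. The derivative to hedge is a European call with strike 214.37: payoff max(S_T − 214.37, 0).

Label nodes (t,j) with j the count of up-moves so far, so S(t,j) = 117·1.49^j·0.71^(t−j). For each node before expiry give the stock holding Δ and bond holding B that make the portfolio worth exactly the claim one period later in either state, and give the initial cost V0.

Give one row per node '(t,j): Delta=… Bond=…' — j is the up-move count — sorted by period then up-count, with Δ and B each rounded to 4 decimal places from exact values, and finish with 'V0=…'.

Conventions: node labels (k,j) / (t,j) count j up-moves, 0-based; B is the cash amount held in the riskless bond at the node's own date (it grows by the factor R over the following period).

Arbitrage-free pricing uses the up-move probability p* = (R−d)/(u−d) = 0.4359, discounting each step at R = 1.05.
Expiry values: V(4,0)=0.0000, V(4,1)=0.0000, V(4,2)=0.0000, V(4,3)=60.4213, V(4,4)=362.3047
(3,0): S=41.8756. Δ = (V_up−V_dn)/(S_up−S_dn) = (0.0000−0.0000)/(62.3946−29.7317) = 0.0000. V = [p*·0.0000 + (1−p*)·0.0000]/1.05 = 0.0000. B = V − Δ·S = 0.0000.
(3,1): S=87.8798. Δ = (V_up−V_dn)/(S_up−S_dn) = (0.0000−0.0000)/(130.9408−62.3946) = 0.0000. V = [p*·0.0000 + (1−p*)·0.0000]/1.05 = 0.0000. B = V − Δ·S = 0.0000.
(3,2): S=184.4237. Δ = (V_up−V_dn)/(S_up−S_dn) = (60.4213−0.0000)/(274.7913−130.9408) = 0.4200. V = [p*·60.4213 + (1−p*)·0.0000]/1.05 = 25.0833. B = V − Δ·S = -52.3799.
(3,3): S=387.0300. Δ = (V_up−V_dn)/(S_up−S_dn) = (362.3047−60.4213)/(576.6747−274.7913) = 1.0000. V = [p*·362.3047 + (1−p*)·60.4213]/1.05 = 182.8681. B = V − Δ·S = -204.1619.
(2,0): S=58.9797. Δ = (V_up−V_dn)/(S_up−S_dn) = (0.0000−0.0000)/(87.8798−41.8756) = 0.0000. V = [p*·0.0000 + (1−p*)·0.0000]/1.05 = 0.0000. B = V − Δ·S = 0.0000.
(2,1): S=123.7743. Δ = (V_up−V_dn)/(S_up−S_dn) = (25.0833−0.0000)/(184.4237−87.8798) = 0.2598. V = [p*·25.0833 + (1−p*)·0.0000]/1.05 = 10.4131. B = V − Δ·S = -21.7450.
(2,2): S=259.7517. Δ = (V_up−V_dn)/(S_up−S_dn) = (182.8681−25.0833)/(387.0300−184.4237) = 0.7788. V = [p*·182.8681 + (1−p*)·25.0833]/1.05 = 89.3917. B = V − Δ·S = -112.8965.
(1,0): S=83.0700. Δ = (V_up−V_dn)/(S_up−S_dn) = (10.4131−0.0000)/(123.7743−58.9797) = 0.1607. V = [p*·10.4131 + (1−p*)·0.0000]/1.05 = 4.3229. B = V − Δ·S = -9.0272.
(1,1): S=174.3300. Δ = (V_up−V_dn)/(S_up−S_dn) = (89.3917−10.4131)/(259.7517−123.7743) = 0.5808. V = [p*·89.3917 + (1−p*)·10.4131]/1.05 = 42.7045. B = V − Δ·S = -58.5502.
(0,0): S=117.0000. Δ = (V_up−V_dn)/(S_up−S_dn) = (42.7045−4.3229)/(174.3300−83.0700) = 0.4206. V = [p*·42.7045 + (1−p*)·4.3229]/1.05 = 20.0508. B = V − Δ·S = -29.1563.
Sanity check at the root: Δ(0,0)·S0 + B(0,0) reproduces V0 = 20.0508.

(0,0): Delta=0.4206 Bond=-29.1563
(1,0): Delta=0.1607 Bond=-9.0272
(1,1): Delta=0.5808 Bond=-58.5502
(2,0): Delta=0.0000 Bond=0.0000
(2,1): Delta=0.2598 Bond=-21.7450
(2,2): Delta=0.7788 Bond=-112.8965
(3,0): Delta=0.0000 Bond=0.0000
(3,1): Delta=0.0000 Bond=0.0000
(3,2): Delta=0.4200 Bond=-52.3799
(3,3): Delta=1.0000 Bond=-204.1619
V0=20.0508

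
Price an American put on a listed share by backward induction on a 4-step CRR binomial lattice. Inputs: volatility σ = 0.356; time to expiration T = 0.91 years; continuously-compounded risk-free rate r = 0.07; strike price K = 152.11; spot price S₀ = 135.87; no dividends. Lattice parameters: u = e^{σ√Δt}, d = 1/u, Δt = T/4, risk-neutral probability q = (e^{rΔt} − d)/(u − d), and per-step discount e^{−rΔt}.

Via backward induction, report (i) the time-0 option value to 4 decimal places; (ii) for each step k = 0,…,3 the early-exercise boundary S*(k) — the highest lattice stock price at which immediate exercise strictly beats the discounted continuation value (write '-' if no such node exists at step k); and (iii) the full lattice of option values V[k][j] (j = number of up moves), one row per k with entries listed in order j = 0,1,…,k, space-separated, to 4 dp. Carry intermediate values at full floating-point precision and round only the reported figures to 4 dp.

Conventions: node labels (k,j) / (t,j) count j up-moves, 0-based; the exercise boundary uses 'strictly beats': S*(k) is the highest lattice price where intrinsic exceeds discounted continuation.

Δt=0.22750  u=1.18507  d=0.84383  q=0.50469  discount=0.98420
step 4 (expiry): payoffs max(K−S,0) = 83.2212 55.3633 16.2400 0.0000 0.0000
step 3: (k=3,j=0): S=81.6380, K−S=70.4720, hold=68.0688 ⇒ V=70.4720 exercise | (k=3,j=1): S=114.6515, K−S=37.4585, hold=35.0553 ⇒ V=37.4585 exercise | (k=3,j=2): S=161.0154, K−S=0.0000, hold=7.9167 ⇒ V=7.9167 continue | (k=3,j=3): S=226.1282, K−S=0.0000, hold=0.0000 ⇒ V=0.0000 continue  boundary S*=114.6515
step 2: (k=2,j=0): S=96.7467, K−S=55.3633, hold=52.9601 ⇒ V=55.3633 exercise | (k=2,j=1): S=135.8700, K−S=16.2400, hold=22.1927 ⇒ V=22.1927 continue | (k=2,j=2): S=190.8143, K−S=0.0000, hold=3.8592 ⇒ V=3.8592 continue  boundary S*=96.7467
step 1: (k=1,j=0): S=114.6515, K−S=37.4585, hold=38.0121 ⇒ V=38.0121 continue | (k=1,j=1): S=161.0154, K−S=0.0000, hold=12.7355 ⇒ V=12.7355 continue  boundary S*=-
step 0: (k=0,j=0): S=135.8700, K−S=16.2400, hold=24.8562 ⇒ V=24.8562 continue  boundary S*=-

price = 24.8562
boundary = - - 96.7467 114.6515
tree:
24.8562
38.0121 12.7355
55.3633 22.1927 3.8592
70.4720 37.4585 7.9167 0.0000
83.2212 55.3633 16.2400 0.0000 0.0000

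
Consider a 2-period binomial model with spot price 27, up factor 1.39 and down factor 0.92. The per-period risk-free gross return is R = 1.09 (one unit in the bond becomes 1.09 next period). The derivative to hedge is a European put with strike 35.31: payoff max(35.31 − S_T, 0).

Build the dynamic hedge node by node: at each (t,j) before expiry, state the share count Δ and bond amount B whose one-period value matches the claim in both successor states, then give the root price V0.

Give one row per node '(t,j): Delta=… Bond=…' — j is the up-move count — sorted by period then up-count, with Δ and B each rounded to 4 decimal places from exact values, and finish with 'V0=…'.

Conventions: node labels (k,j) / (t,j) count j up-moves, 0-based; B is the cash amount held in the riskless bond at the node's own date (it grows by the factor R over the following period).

Since d<R<u, set p* = (R−d)/(u−d) = 0.3617; price each node as the discounted p*-expectation of its children.
Expiry values: V(2,0)=12.4572, V(2,1)=0.7824, V(2,2)=0.0000
  t=1,j=0: stock 24.8400 → up 34.5276 (V=0.7824), down 22.8528 (V=12.4572). Price 7.5545; hedge Δ=-1.0000, bond B=32.3945.
  t=1,j=1: stock 37.5300 → up 52.1667 (V=0.0000), down 34.5276 (V=0.7824). Price 0.4582; hedge Δ=-0.0444, bond B=2.1228.
  t=0,j=0: stock 27.0000 → up 37.5300 (V=0.4582), down 24.8400 (V=7.5545). Price 4.5759; hedge Δ=-0.5592, bond B=19.6745.
Verification: the root portfolio costs Δ(0,0)·S0 + B(0,0) = 4.5759, matching V0.

(0,0): Delta=-0.5592 Bond=19.6745
(1,0): Delta=-1.0000 Bond=32.3945
(1,1): Delta=-0.0444 Bond=2.1228
V0=4.5759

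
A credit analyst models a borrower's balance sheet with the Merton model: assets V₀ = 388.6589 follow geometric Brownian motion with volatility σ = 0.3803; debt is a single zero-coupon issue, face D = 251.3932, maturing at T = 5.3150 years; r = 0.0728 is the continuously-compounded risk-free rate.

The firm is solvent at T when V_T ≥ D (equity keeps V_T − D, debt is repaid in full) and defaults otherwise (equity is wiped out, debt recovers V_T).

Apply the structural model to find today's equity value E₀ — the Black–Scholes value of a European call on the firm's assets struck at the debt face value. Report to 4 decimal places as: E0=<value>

E0=237.8435

Apply the equity-as-call identities (strike 251.3932, horizon 5.3150 years):
d₁ = [ln(V₀/D) + (r + σ²/2)T] / (σ√T)
   = [ln(388.6589/251.3932) + (0.0728 + 0.5·0.3803²)·5.3150] / (0.3803·√5.3150)
   = [0.435684 + 0.771281] / 0.876754 = 1.376628
d₂ = d₁ − σ√T = 1.376628 − 0.876754 = 0.499874
N(d₁) = 0.915686,  N(d₂) = 0.691418,  e^(−rT) = 0.679137
E₀ = V₀·N(d₁) − D·e^(−rT)·N(d₂)
   = 388.6589·0.915686 − 251.3932·0.679137·0.691418 = 237.843523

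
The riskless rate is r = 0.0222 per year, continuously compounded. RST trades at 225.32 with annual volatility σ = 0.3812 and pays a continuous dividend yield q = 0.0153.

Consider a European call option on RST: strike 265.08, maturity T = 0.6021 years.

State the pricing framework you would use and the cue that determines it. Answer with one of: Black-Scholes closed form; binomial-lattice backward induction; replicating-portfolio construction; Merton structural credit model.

Key observation: the instrument is a plain European call (strike 265.08) on a lognormal asset; the exact continuous-time formula applies directly.

framework: Black-Scholes closed form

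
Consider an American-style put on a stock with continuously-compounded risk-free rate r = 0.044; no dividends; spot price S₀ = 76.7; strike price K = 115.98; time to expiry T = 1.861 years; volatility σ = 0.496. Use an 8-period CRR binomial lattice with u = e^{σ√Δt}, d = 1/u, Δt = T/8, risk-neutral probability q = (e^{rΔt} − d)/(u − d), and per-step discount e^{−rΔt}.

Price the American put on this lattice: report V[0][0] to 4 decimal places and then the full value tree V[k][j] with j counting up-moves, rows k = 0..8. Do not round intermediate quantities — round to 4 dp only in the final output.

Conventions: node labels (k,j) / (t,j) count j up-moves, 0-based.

params: Δt=0.23262 u=1.27027 d=0.78724 q=0.46178 e^(-rΔt)=0.98982
t_8 payoffs: 104.6655 97.7231 86.5211 68.4459 39.2800 0.0000 0.0000 0.0000 0.0000
k=7: node(7,0) S=14.3725 payoff=101.6075 vs cont=100.4265 → 101.6075 [stop]  node(7,1) S=23.1911 payoff=92.7889 vs cont=91.6079 → 92.7889 [stop]  node(7,2) S=37.4206 payoff=78.5594 vs cont=77.3783 → 78.5594 [stop]  node(7,3) S=60.3810 payoff=55.5990 vs cont=54.4179 → 55.5990 [stop]  node(7,4) S=97.4295 payoff=18.5505 vs cont=20.9262 → 20.9262 [wait]  node(7,5) S=157.2099 payoff=0.0000 vs cont=0.0000 → 0.0000 [wait]  node(7,6) S=253.6704 payoff=0.0000 vs cont=0.0000 → 0.0000 [wait]  node(7,7) S=409.3168 payoff=0.0000 vs cont=0.0000 → 0.0000 [wait]
k=6: node(6,0) S=18.2569 payoff=97.7231 vs cont=96.5421 → 97.7231 [stop]  node(6,1) S=29.4589 payoff=86.5211 vs cont=85.3401 → 86.5211 [stop]  node(6,2) S=47.5341 payoff=68.4459 vs cont=67.2648 → 68.4459 [stop]  node(6,3) S=76.7000 payoff=39.2800 vs cont=39.1848 → 39.2800 [stop]  node(6,4) S=123.7614 payoff=0.0000 vs cont=11.1483 → 11.1483 [wait]  node(6,5) S=199.6986 payoff=0.0000 vs cont=0.0000 → 0.0000 [wait]  node(6,6) S=322.2291 payoff=0.0000 vs cont=0.0000 → 0.0000 [wait]
k=5: node(5,0) S=23.1911 payoff=92.7889 vs cont=91.6079 → 92.7889 [stop]  node(5,1) S=37.4206 payoff=78.5594 vs cont=77.3783 → 78.5594 [stop]  node(5,2) S=60.3810 payoff=55.5990 vs cont=54.4179 → 55.5990 [stop]  node(5,3) S=97.4295 payoff=18.5505 vs cont=26.0217 → 26.0217 [wait]  node(5,4) S=157.2099 payoff=0.0000 vs cont=5.9392 → 5.9392 [wait]  node(5,5) S=253.6704 payoff=0.0000 vs cont=0.0000 → 0.0000 [wait]
k=4: node(4,0) S=29.4589 payoff=86.5211 vs cont=85.3401 → 86.5211 [stop]  node(4,1) S=47.5341 payoff=68.4459 vs cont=67.2648 → 68.4459 [stop]  node(4,2) S=76.7000 payoff=39.2800 vs cont=41.5138 → 41.5138 [wait]  node(4,3) S=123.7614 payoff=0.0000 vs cont=16.5775 → 16.5775 [wait]  node(4,4) S=199.6986 payoff=0.0000 vs cont=3.1640 → 3.1640 [wait]
k=3: node(3,0) S=37.4206 payoff=78.5594 vs cont=77.3783 → 78.5594 [stop]  node(3,1) S=60.3810 payoff=55.5990 vs cont=55.4389 → 55.5990 [stop]  node(3,2) S=97.4295 payoff=18.5505 vs cont=29.6934 → 29.6934 [wait]  node(3,3) S=157.2099 payoff=0.0000 vs cont=10.2778 → 10.2778 [wait]
k=2: node(2,0) S=47.5341 payoff=68.4459 vs cont=67.2648 → 68.4459 [stop]  node(2,1) S=76.7000 payoff=39.2800 vs cont=43.1920 → 43.1920 [wait]  node(2,2) S=123.7614 payoff=0.0000 vs cont=20.5166 → 20.5166 [wait]
k=1: node(1,0) S=60.3810 payoff=55.5990 vs cont=56.2060 → 56.2060 [wait]  node(1,1) S=97.4295 payoff=18.5505 vs cont=32.3879 → 32.3879 [wait]
k=0: node(0,0) S=76.7000 payoff=39.2800 vs cont=44.7470 → 44.7470 [wait]

price = 44.7470
tree:
44.7470
56.2060 32.3879
68.4459 43.1920 20.5166
78.5594 55.5990 29.6934 10.2778
86.5211 68.4459 41.5138 16.5775 3.1640
92.7889 78.5594 55.5990 26.0217 5.9392 0.0000
97.7231 86.5211 68.4459 39.2800 11.1483 0.0000 0.0000
101.6075 92.7889 78.5594 55.5990 20.9262 0.0000 0.0000 0.0000
104.6655 97.7231 86.5211 68.4459 39.2800 0.0000 0.0000 0.0000 0.0000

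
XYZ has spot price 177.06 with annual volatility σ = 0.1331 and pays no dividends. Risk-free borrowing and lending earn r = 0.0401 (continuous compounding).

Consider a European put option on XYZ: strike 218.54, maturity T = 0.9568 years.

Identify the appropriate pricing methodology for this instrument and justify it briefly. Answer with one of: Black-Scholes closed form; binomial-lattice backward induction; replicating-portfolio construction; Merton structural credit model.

framework: Black-Scholes closed form

Key observation: with XYZ following a GBM at constant σ and r, the European put struck at 218.54 prices in closed form — nothing here needs a stepwise model or a balance sheet.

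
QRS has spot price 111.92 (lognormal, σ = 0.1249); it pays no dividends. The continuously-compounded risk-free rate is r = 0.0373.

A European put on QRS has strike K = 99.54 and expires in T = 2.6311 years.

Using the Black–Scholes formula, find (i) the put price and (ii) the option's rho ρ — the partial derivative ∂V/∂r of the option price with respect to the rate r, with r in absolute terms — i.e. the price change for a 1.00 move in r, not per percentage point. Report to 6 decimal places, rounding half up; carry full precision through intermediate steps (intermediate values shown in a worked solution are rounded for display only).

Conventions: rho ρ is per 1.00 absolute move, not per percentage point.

price = 1.497297
ρ = -39.908352

σ√T = 0.1249·√2.6311 = 0.202596
d₁ = (ln(S/K) + (r+σ²/2)T) / (σ√T) = (ln(111.92/99.54) + (0.0373+0.1249²/2)·2.6311) / 0.202596 = (0.117225 + 0.118663) / 0.202596 = 1.164323
d₂ = d₁ − σ√T = 1.164323 − 0.202596 = 0.961727
e^{−rT} = 0.906522
N(−d₁) = 0.122147,  N(−d₂) = 0.168093
Put price V = K·e^{−rT}·N(−d₂) − S·N(−d₁) = 15.167934 − 13.670637 = 1.497297
ρ = −K·T·e^{−rT}·N(−d₂) = -39.908352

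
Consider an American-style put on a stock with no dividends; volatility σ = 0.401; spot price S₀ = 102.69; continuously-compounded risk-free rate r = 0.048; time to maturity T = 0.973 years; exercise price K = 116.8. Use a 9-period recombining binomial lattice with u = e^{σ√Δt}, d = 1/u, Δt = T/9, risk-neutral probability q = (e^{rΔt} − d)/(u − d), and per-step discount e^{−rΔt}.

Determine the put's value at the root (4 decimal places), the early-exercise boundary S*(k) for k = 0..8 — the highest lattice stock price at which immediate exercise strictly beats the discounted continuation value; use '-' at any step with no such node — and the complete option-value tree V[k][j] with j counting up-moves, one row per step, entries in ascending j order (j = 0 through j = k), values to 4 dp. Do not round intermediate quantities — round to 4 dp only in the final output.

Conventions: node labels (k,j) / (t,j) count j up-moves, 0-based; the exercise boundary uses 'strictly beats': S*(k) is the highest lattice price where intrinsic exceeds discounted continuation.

Δt=0.10811, u=1.14094, d=0.87647, q=0.48676, disc=e^(-rΔt)=0.99482
k=9 terminal: V=max(K-S,0) → 85.4546 75.9966 63.6847 47.6578 26.7950 0.0000 0.0000 0.0000 0.0000 0.0000
k=8: j=0 S=35.7631 intr=81.0369 cont=80.4324 V=81.0369[EX]; j=1 S=46.5541 intr=70.2459 cont=69.6413 V=70.2459[EX]; j=2 S=60.6012 intr=56.1988 cont=55.5942 V=56.1988[EX]; j=3 S=78.8869 intr=37.9131 cont=37.3086 V=37.9131[EX]; j=4 S=102.6900 intr=14.1100 cont=13.6811 V=14.1100[EX]; j=5 S=133.6754 intr=0.0000 cont=0.0000 V=0.0000[hold]; j=6 S=174.0102 intr=0.0000 cont=0.0000 V=0.0000[hold]; j=7 S=226.5156 intr=0.0000 cont=0.0000 V=0.0000[hold]; j=8 S=294.8637 intr=0.0000 cont=0.0000 V=0.0000[hold]  S*(8)=102.6900
k=7: j=0 S=40.8034 intr=75.9966 cont=75.3920 V=75.9966[EX]; j=1 S=53.1153 intr=63.6847 cont=63.0801 V=63.6847[EX]; j=2 S=69.1422 intr=47.6578 cont=47.0533 V=47.6578[EX]; j=3 S=90.0050 intr=26.7950 cont=26.1905 V=26.7950[EX]; j=4 S=117.1628 intr=0.0000 cont=7.2044 V=7.2044[hold]; j=5 S=152.5152 intr=0.0000 cont=0.0000 V=0.0000[hold]; j=6 S=198.5347 intr=0.0000 cont=0.0000 V=0.0000[hold]; j=7 S=258.4400 intr=0.0000 cont=0.0000 V=0.0000[hold]  S*(7)=90.0050
k=6: j=0 S=46.5541 intr=70.2459 cont=69.6413 V=70.2459[EX]; j=1 S=60.6012 intr=56.1988 cont=55.5942 V=56.1988[EX]; j=2 S=78.8869 intr=37.9131 cont=37.3086 V=37.9131[EX]; j=3 S=102.6900 intr=14.1100 cont=17.1698 V=17.1698[hold]; j=4 S=133.6754 intr=0.0000 cont=3.6784 V=3.6784[hold]; j=5 S=174.0102 intr=0.0000 cont=0.0000 V=0.0000[hold]; j=6 S=226.5156 intr=0.0000 cont=0.0000 V=0.0000[hold]  S*(6)=78.8869
k=5: j=0 S=53.1153 intr=63.6847 cont=63.0801 V=63.6847[EX]; j=1 S=69.1422 intr=47.6578 cont=47.0533 V=47.6578[EX]; j=2 S=90.0050 intr=26.7950 cont=27.6721 V=27.6721[hold]; j=3 S=117.1628 intr=0.0000 cont=10.5479 V=10.5479[hold]; j=4 S=152.5152 intr=0.0000 cont=1.8782 V=1.8782[hold]; j=5 S=198.5347 intr=0.0000 cont=0.0000 V=0.0000[hold]  S*(5)=69.1422
k=4: j=0 S=60.6012 intr=56.1988 cont=55.5942 V=56.1988[EX]; j=1 S=78.8869 intr=37.9131 cont=37.7333 V=37.9131[EX]; j=2 S=102.6900 intr=14.1100 cont=19.2367 V=19.2367[hold]; j=3 S=133.6754 intr=0.0000 cont=6.2951 V=6.2951[hold]; j=4 S=174.0102 intr=0.0000 cont=0.9590 V=0.9590[hold]  S*(4)=78.8869
k=3: j=0 S=69.1422 intr=47.6578 cont=47.0533 V=47.6578[EX]; j=1 S=90.0050 intr=26.7950 cont=28.6730 V=28.6730[hold]; j=2 S=117.1628 intr=0.0000 cont=12.8703 V=12.8703[hold]; j=3 S=152.5152 intr=0.0000 cont=3.6785 V=3.6785[hold]  S*(3)=69.1422
k=2: j=0 S=78.8869 intr=37.9131 cont=38.2180 V=38.2180[hold]; j=1 S=102.6900 intr=14.1100 cont=20.8723 V=20.8723[hold]; j=2 S=133.6754 intr=0.0000 cont=8.3527 V=8.3527[hold]  S*(2)=-
k=1: j=0 S=90.0050 intr=26.7950 cont=29.6207 V=29.6207[hold]; j=1 S=117.1628 intr=0.0000 cont=14.7018 V=14.7018[hold]  S*(1)=-
k=0: j=0 S=102.6900 intr=14.1100 cont=22.2431 V=22.2431[hold]  S*(0)=-

price = 22.2431
boundary = - - - 69.1422 78.8869 69.1422 78.8869 90.0050 102.6900
tree:
22.2431
29.6207 14.7018
38.2180 20.8723 8.3527
47.6578 28.6730 12.8703 3.6785
56.1988 37.9131 19.2367 6.2951 0.9590
63.6847 47.6578 27.6721 10.5479 1.8782 0.0000
70.2459 56.1988 37.9131 17.1698 3.6784 0.0000 0.0000
75.9966 63.6847 47.6578 26.7950 7.2044 0.0000 0.0000 0.0000
81.0369 70.2459 56.1988 37.9131 14.1100 0.0000 0.0000 0.0000 0.0000
85.4546 75.9966 63.6847 47.6578 26.7950 0.0000 0.0000 0.0000 0.0000 0.0000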